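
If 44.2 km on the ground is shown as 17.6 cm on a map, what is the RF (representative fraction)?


ground = 44.2 km = 4420000 cm; RF denominator = ground / map = 4420000 / 17.6 ≈ 251136; RF = 1:251136

1:251136


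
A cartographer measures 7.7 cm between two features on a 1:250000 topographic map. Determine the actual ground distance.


ground = 7.7 cm * 250000 / 100 = 19250.0 m = 19.25 km

19.25 km


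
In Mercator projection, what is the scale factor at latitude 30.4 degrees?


SF = 1 / cos(30.4) = 1 / 0.862514 = 1.159

1.159


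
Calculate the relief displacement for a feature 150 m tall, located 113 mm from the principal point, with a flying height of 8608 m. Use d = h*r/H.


d = h * r / H = 150 * 113 / 8608 = 1.97 mm

1.97 mm


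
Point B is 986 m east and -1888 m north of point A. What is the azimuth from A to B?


az = atan2(986, -1888) = 152.4 deg
adjusted to 0-360: 152.4 degrees

152.4 degrees


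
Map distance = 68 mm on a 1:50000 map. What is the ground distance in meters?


ground = 68 mm * 50000 / 1000 = 3400.0 m

3400.0 m


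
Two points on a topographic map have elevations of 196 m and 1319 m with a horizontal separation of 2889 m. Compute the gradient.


gradient = (1319 - 196) / 2889 = 1123 / 2889 = 0.3887

0.3887


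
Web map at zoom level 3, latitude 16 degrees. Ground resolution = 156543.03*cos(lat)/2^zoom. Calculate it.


res = 156543.03 * cos(16) / 2^3 = 156543.03 * 0.9612617 / 8 = 18809.85 m/pixel

18809.85 m/pixel


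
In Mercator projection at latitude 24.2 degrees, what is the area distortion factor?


area_distortion = 1/cos^2(24.2) = 1.202

1.202


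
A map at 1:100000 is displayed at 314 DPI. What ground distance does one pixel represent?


pixel_cm = 2.54 / 314 ≈ 0.008089 cm
ground = pixel_cm * 100000 / 100 = 2.54 * 100000 / (314 * 100) = 254000 / 31400 ≈ 8.09 m

8.09 m


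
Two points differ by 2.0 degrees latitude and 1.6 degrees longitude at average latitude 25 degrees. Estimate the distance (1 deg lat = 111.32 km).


dlat_km = 2.0 * 111.32 = 222.64
dlon_km = 1.6 * 111.32 * cos(25) ≈ 161.424
dist = sqrt(222.64^2 + 161.424^2) ≈ 275.0 km

275.0 km


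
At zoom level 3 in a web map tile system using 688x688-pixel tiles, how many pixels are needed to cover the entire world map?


tiles per axis = 2^3 = 8
total tiles = 8^2 = 64
pixels per axis = 8 * 688 = 5504
total pixels = 5504^2 = 30294016

30294016 pixels


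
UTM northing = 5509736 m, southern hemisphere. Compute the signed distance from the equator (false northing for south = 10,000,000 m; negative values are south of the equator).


For southern: actual = 5509736 - 10000000 = -4490264 m

-4490264 m


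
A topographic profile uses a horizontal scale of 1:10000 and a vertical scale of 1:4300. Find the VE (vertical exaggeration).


VE = horizontal_scale / vertical_scale = 10000 / 4300 ≈ 2.3

2.3x


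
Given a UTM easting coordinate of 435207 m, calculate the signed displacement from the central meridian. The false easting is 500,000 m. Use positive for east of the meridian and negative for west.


displacement = 435207 - 500000 = -64793 m

-64793 m


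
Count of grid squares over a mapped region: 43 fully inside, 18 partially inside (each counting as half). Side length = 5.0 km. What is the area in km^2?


effective squares = 43 + 18 * 0.5 = 52.0
area = 52.0 * 25.0 = 1300.0 km^2

1300.0 km^2


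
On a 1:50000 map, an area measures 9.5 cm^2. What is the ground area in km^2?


ground_area = 9.5 * (50000/100)^2 = 2375000.0 m^2 = 2.375 km^2

2.375 km^2


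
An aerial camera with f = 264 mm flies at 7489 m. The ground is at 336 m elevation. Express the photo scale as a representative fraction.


scale = f / (H - h) = 264 mm / 7153 m = 264 / 7153000 = 1:27095

1:27095


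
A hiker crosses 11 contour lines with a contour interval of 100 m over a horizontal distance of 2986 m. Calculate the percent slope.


elevation change = 11 * 100 = 1100 m
slope = 1100 / 2986 * 100 = 36.8%

36.8%


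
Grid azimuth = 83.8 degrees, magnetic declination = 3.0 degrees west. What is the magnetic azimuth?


magnetic azimuth = grid azimuth - declination (east +ve)
mag_az = 83.8 - -3.0 = 86.8 degrees

86.8 degrees


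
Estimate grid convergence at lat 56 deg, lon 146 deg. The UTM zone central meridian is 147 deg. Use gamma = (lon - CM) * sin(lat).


gamma = (146 - 147) * sin(56) = -1 * 0.829038 = -0.829 degrees

-0.829 degrees


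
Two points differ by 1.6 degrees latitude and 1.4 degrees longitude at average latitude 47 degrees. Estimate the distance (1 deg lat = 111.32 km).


dlat_km = 1.6 * 111.32 = 178.112
dlon_km = 1.4 * 111.32 * cos(47) ≈ 106.288
dist = sqrt(178.112^2 + 106.288^2) ≈ 207.4 km

207.4 km


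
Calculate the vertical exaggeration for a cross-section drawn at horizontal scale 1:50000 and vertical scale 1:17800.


VE = horizontal_scale / vertical_scale = 50000 / 17800 ≈ 2.8

2.8x


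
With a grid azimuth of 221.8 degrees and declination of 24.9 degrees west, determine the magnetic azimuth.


magnetic azimuth = grid azimuth - declination (east +ve)
mag_az = 221.8 - -24.9 = 246.7 degrees

246.7 degrees


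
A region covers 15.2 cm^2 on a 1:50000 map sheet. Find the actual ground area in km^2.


ground_area = 15.2 * (50000/100)^2 = 3800000.0 m^2 = 3.8 km^2

3.8 km^2


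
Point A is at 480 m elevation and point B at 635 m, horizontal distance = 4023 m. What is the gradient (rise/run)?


gradient = (635 - 480) / 4023 = 155 / 4023 = 0.0385

0.0385


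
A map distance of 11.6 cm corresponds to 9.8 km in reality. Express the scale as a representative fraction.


ground = 9.8 km = 980000 cm; RF denominator = ground / map = 980000 / 11.6 ≈ 84483; RF = 1:84483

1:84483


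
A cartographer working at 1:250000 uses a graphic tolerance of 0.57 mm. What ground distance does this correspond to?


ground = 0.57 mm * 250000 / 1000 = 142.5 m

142.5 m


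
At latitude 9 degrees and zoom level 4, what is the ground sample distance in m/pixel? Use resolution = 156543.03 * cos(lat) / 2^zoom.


res = 156543.03 * cos(9) / 2^4 = 156543.03 * 0.98768834 / 16 = 9663.48 m/pixel

9663.48 m/pixel


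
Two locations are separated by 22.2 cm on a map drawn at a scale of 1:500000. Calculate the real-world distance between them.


ground = 22.2 cm * 500000 / 100 = 111000.0 m = 111.0 km

111.0 km


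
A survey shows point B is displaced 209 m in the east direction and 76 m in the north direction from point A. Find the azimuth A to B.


az = atan2(209, 76) = 70.0 deg
adjusted to 0-360: 70.0 degrees

70.0 degrees


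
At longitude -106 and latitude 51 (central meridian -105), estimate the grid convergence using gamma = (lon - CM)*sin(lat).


gamma = (-106 - -105) * sin(51) = -1 * 0.777146 = -0.777 degrees

-0.777 degrees


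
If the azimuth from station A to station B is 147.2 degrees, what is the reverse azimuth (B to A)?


back azimuth = (147.2 + 180) mod 360 = 327.2 degrees

327.2 degrees


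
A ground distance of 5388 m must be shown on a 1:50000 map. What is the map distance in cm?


map_cm = 5388 * 100 / 50000 = 10.776 cm ≈ 10.78 cm

10.78 cm


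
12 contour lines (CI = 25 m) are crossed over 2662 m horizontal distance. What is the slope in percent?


elevation change = 12 * 25 = 300 m
slope = 300 / 2662 * 100 = 11.3%

11.3%


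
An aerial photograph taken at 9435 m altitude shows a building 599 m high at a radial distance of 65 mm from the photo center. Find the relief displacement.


d = h * r / H = 599 * 65 / 9435 = 4.13 mm

4.13 mm


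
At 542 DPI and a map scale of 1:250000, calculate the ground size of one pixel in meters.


pixel_cm = 2.54 / 542 ≈ 0.004686 cm
ground = pixel_cm * 250000 / 100 = 2.54 * 250000 / (542 * 100) = 635000 / 54200 ≈ 11.72 m

11.72 m


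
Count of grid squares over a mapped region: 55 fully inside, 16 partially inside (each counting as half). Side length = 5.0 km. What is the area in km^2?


effective squares = 55 + 16 * 0.5 = 63.0
area = 63.0 * 25.0 = 1575.0 km^2

1575.0 km^2


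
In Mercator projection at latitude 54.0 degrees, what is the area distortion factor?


area_distortion = 1/cos^2(54.0) = 2.894

2.894


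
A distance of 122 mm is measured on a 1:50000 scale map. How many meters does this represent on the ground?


ground = 122 mm * 50000 / 1000 = 6100.0 m

6100.0 m


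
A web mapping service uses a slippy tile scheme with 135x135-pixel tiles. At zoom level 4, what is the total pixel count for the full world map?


tiles per axis = 2^4 = 16
total tiles = 16^2 = 256
pixels per axis = 16 * 135 = 2160
total pixels = 2160^2 = 4665600

4665600 pixels


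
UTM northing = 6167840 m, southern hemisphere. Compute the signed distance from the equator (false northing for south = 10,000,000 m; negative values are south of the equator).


For southern: actual = 6167840 - 10000000 = -3832160 m

-3832160 m


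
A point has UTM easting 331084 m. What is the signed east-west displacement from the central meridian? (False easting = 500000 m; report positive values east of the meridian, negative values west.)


displacement = 331084 - 500000 = -168916 m

-168916 m


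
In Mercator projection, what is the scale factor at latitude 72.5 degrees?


SF = 1 / cos(72.5) = 1 / 0.300706 = 3.326

3.326


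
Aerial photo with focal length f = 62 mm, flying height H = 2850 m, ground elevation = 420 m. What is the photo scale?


scale = f / (H - h) = 62 mm / 2430 m = 62 / 2430000 = 1:39194

1:39194


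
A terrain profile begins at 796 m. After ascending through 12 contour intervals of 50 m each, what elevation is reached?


elevation = 796 + 12 * 50 = 1396 m

1396 m


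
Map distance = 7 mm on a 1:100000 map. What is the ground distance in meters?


ground = 7 mm * 100000 / 1000 = 700.0 m

700.0 m


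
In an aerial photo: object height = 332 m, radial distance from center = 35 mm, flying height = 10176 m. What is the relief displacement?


d = h * r / H = 332 * 35 / 10176 = 1.14 mm

1.14 mm


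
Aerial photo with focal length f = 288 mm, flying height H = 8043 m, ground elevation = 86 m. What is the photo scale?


scale = f / (H - h) = 288 mm / 7957 m = 288 / 7957000 = 1:27628

1:27628


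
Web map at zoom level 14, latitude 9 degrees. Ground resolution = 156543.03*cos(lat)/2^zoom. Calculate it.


res = 156543.03 * cos(9) / 2^14 = 156543.03 * 0.98768834 / 16384 = 9.44 m/pixel

9.44 m/pixel


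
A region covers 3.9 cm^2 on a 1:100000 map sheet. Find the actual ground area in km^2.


ground_area = 3.9 * (100000/100)^2 = 3900000.0 m^2 = 3.9 km^2

3.9 km^2


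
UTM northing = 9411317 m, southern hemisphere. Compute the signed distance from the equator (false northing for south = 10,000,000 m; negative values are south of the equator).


For southern: actual = 9411317 - 10000000 = -588683 m

-588683 m


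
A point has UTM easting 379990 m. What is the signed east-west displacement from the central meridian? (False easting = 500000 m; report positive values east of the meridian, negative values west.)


displacement = 379990 - 500000 = -120010 m

-120010 m


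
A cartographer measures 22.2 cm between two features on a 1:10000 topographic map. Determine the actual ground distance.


ground = 22.2 cm * 10000 / 100 = 2220.0 m = 2.22 km

2.22 km


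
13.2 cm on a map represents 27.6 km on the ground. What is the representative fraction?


ground = 27.6 km = 2760000 cm; RF denominator = ground / map = 2760000 / 13.2 ≈ 209091; RF = 1:209091

1:209091


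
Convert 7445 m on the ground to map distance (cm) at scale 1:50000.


map_cm = 7445 * 100 / 50000 = 14.89 cm

14.89 cm


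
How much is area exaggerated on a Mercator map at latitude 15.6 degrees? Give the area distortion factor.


area_distortion = 1/cos^2(15.6) = 1.078

1.078


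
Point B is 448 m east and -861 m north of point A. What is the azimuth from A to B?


az = atan2(448, -861) = 152.5 deg
adjusted to 0-360: 152.5 degrees

152.5 degrees


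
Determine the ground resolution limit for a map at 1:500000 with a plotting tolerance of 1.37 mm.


ground = 1.37 mm * 500000 / 1000 = 685.0 m

685.0 m


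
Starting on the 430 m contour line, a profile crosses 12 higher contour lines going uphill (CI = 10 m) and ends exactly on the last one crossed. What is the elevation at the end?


elevation = 430 + 12 * 10 = 550 m

550 m


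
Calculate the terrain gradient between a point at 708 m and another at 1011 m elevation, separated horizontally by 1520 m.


gradient = (1011 - 708) / 1520 = 303 / 1520 = 0.1993

0.1993


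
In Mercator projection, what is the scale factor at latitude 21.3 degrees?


SF = 1 / cos(21.3) = 1 / 0.931691 = 1.073

1.073


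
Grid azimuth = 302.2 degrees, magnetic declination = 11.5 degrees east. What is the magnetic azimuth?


magnetic azimuth = grid azimuth - declination (east +ve)
mag_az = 302.2 - 11.5 = 290.7 degrees

290.7 degrees


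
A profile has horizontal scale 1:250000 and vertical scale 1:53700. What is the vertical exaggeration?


VE = horizontal_scale / vertical_scale = 250000 / 53700 ≈ 4.7

4.7x


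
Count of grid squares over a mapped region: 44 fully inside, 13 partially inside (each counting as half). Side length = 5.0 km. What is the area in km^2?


effective squares = 44 + 13 * 0.5 = 50.5
area = 50.5 * 25.0 = 1262.5 km^2

1262.5 km^2


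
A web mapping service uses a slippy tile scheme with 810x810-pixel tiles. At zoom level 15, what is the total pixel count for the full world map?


tiles per axis = 2^15 = 32768
total tiles = 32768^2 = 1073741824
pixels per axis = 32768 * 810 = 26542080
total pixels = 26542080^2 = 704482010726400

704482010726400 pixels


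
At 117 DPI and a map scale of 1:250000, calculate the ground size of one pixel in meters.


pixel_cm = 2.54 / 117 ≈ 0.021709 cm
ground = pixel_cm * 250000 / 100 = 2.54 * 250000 / (117 * 100) = 635000 / 11700 ≈ 54.27 m

54.27 m


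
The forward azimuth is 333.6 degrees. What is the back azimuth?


back azimuth = (333.6 + 180) mod 360 = 153.6 degrees

153.6 degrees


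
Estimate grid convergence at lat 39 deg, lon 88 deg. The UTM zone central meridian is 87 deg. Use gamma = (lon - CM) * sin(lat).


gamma = (88 - 87) * sin(39) = 1 * 0.62932 = 0.629 degrees

0.629 degrees


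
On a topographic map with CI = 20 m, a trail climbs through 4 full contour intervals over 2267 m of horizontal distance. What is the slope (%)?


elevation change = 4 * 20 = 80 m
slope = 80 / 2267 * 100 = 3.5%

3.5%


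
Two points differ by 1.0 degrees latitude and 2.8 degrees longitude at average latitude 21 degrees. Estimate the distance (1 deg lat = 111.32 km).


dlat_km = 1.0 * 111.32 = 111.32
dlon_km = 2.8 * 111.32 * cos(21) ≈ 290.993
dist = sqrt(111.32^2 + 290.993^2) ≈ 311.6 km

311.6 km


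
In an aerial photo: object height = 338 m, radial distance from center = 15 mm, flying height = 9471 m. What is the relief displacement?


d = h * r / H = 338 * 15 / 9471 = 0.54 mm

0.54 mm


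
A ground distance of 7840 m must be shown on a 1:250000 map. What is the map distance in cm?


map_cm = 7840 * 100 / 250000 = 3.136 cm ≈ 3.14 cm

3.14 cm


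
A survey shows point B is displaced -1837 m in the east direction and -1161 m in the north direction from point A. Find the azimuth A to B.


az = atan2(-1837, -1161) = -122.3 deg
adjusted to 0-360: 237.7 degrees

237.7 degrees


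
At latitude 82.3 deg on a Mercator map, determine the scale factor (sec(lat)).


SF = 1 / cos(82.3) = 1 / 0.133986 = 7.463

7.463


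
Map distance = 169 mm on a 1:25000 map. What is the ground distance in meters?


ground = 169 mm * 25000 / 1000 = 4225.0 m

4225.0 m


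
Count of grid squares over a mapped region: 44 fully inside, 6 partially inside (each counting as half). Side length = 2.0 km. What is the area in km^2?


effective squares = 44 + 6 * 0.5 = 47.0
area = 47.0 * 4.0 = 188.0 km^2

188.0 km^2


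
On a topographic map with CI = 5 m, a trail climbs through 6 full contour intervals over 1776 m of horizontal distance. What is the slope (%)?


elevation change = 6 * 5 = 30 m
slope = 30 / 1776 * 100 = 1.7%

1.7%


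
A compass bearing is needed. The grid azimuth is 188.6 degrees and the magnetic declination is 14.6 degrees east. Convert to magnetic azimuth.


magnetic azimuth = grid azimuth - declination (east +ve)
mag_az = 188.6 - 14.6 = 174.0 degrees

174.0 degrees


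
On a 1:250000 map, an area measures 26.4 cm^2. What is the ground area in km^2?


ground_area = 26.4 * (250000/100)^2 = 165000000.0 m^2 = 165.0 km^2

165.0 km^2


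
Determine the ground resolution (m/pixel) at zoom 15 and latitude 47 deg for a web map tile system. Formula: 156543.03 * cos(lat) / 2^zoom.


res = 156543.03 * cos(47) / 2^15 = 156543.03 * 0.68199836 / 32768 = 3.26 m/pixel

3.26 m/pixel


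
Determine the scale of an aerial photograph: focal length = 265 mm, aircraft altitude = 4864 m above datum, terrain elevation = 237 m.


scale = f / (H - h) = 265 mm / 4627 m = 265 / 4627000 = 1:17460

1:17460


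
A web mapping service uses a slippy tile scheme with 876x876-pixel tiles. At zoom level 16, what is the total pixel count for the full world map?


tiles per axis = 2^16 = 65536
total tiles = 65536^2 = 4294967296
pixels per axis = 65536 * 876 = 57409536
total pixels = 57409536^2 = 3295854823735296

3295854823735296 pixels


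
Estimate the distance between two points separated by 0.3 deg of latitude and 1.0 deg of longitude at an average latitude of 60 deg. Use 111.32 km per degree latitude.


dlat_km = 0.3 * 111.32 = 33.396
dlon_km = 1.0 * 111.32 * cos(60) ≈ 55.66
dist = sqrt(33.396^2 + 55.66^2) ≈ 64.9 km

64.9 km


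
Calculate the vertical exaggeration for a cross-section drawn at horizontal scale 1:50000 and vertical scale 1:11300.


VE = horizontal_scale / vertical_scale = 50000 / 11300 ≈ 4.4

4.4x


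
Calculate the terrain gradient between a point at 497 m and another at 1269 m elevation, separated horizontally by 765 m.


gradient = (1269 - 497) / 765 = 772 / 765 = 1.0092

1.0092


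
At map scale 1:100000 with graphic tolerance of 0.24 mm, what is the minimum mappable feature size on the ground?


ground = 0.24 mm * 100000 / 1000 = 24.0 m

24.0 m


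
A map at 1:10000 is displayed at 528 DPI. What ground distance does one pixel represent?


pixel_cm = 2.54 / 528 ≈ 0.004811 cm
ground = pixel_cm * 10000 / 100 = 2.54 * 10000 / (528 * 100) = 25400 / 52800 ≈ 0.48 m

0.48 m


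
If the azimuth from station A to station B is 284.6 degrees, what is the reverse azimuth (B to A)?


back azimuth = (284.6 + 180) mod 360 = 104.6 degrees

104.6 degrees


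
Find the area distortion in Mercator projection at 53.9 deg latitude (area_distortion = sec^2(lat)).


area_distortion = 1/cos^2(53.9) = 2.881

2.881


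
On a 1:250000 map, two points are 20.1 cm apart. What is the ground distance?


ground = 20.1 cm * 250000 / 100 = 50250.0 m = 50.25 km

50.25 km


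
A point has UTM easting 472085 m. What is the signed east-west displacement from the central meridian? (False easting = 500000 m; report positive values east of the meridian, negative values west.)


displacement = 472085 - 500000 = -27915 m

-27915 m


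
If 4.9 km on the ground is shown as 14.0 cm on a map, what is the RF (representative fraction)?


ground = 4.9 km = 490000 cm; RF denominator = ground / map = 490000 / 14.0 = 35000; RF = 1:35000

1:35000


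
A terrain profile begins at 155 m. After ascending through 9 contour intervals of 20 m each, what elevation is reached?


elevation = 155 + 9 * 20 = 335 m

335 m


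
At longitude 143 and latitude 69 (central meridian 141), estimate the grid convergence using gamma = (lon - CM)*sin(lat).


gamma = (143 - 141) * sin(69) = 2 * 0.93358 = 1.867 degrees

1.867 degrees


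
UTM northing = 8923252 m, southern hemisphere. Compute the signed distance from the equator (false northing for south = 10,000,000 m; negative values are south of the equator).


For southern: actual = 8923252 - 10000000 = -1076748 m

-1076748 m


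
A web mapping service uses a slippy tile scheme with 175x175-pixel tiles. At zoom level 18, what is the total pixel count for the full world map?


tiles per axis = 2^18 = 262144
total tiles = 262144^2 = 68719476736
pixels per axis = 262144 * 175 = 45875200
total pixels = 45875200^2 = 2104533975040000

2104533975040000 pixels


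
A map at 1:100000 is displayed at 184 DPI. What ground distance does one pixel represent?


pixel_cm = 2.54 / 184 ≈ 0.013804 cm
ground = pixel_cm * 100000 / 100 = 2.54 * 100000 / (184 * 100) = 254000 / 18400 ≈ 13.8 m

13.8 m


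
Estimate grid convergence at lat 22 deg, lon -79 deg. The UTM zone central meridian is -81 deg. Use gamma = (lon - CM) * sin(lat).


gamma = (-79 - -81) * sin(22) = 2 * 0.374607 = 0.749 degrees

0.749 degrees


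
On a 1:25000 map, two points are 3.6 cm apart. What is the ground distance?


ground = 3.6 cm * 25000 / 100 = 900.0 m

900.0 m


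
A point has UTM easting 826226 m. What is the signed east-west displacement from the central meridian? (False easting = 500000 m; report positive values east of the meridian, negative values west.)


displacement = 826226 - 500000 = 326226 m

326226 m


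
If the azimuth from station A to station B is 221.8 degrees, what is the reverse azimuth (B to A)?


back azimuth = (221.8 + 180) mod 360 = 41.8 degrees

41.8 degrees


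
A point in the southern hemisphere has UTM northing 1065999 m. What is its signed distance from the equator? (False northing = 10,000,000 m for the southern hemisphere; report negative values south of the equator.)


For southern: actual = 1065999 - 10000000 = -8934001 m

-8934001 m


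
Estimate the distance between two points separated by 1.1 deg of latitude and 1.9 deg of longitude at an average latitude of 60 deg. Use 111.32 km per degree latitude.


dlat_km = 1.1 * 111.32 = 122.452
dlon_km = 1.9 * 111.32 * cos(60) ≈ 105.754
dist = sqrt(122.452^2 + 105.754^2) ≈ 161.8 km

161.8 km


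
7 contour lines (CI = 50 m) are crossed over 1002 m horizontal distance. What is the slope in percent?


elevation change = 7 * 50 = 350 m
slope = 350 / 1002 * 100 = 34.9%

34.9%


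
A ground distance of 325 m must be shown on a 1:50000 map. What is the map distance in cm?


map_cm = 325 * 100 / 50000 = 0.65 cm

0.65 cm


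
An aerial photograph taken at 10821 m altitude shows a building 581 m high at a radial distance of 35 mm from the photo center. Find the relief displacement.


d = h * r / H = 581 * 35 / 10821 = 1.88 mm

1.88 mm


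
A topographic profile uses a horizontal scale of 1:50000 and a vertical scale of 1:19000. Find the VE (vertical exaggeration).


VE = horizontal_scale / vertical_scale = 50000 / 19000 ≈ 2.6

2.6x


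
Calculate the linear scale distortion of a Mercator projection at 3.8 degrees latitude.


SF = 1 / cos(3.8) = 1 / 0.997801 = 1.002

1.002


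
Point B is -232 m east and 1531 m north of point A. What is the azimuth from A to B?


az = atan2(-232, 1531) = -8.6 deg
adjusted to 0-360: 351.4 degrees

351.4 degrees


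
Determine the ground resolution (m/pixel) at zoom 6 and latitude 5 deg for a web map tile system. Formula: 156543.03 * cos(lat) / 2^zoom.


res = 156543.03 * cos(5) / 2^6 = 156543.03 * 0.9961947 / 64 = 2436.68 m/pixel

2436.68 m/pixel


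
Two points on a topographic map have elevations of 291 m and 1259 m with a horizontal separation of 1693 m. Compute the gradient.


gradient = (1259 - 291) / 1693 = 968 / 1693 = 0.5718

0.5718


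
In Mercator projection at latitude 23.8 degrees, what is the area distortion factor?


area_distortion = 1/cos^2(23.8) = 1.195

1.195


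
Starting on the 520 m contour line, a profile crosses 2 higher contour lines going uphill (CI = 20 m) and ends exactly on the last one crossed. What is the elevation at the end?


elevation = 520 + 2 * 20 = 560 m

560 m


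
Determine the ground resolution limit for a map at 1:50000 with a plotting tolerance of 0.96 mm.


ground = 0.96 mm * 50000 / 1000 = 48.0 m

48.0 m


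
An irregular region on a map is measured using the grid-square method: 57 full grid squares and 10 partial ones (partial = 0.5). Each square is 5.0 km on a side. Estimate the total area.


effective squares = 57 + 10 * 0.5 = 62.0
area = 62.0 * 25.0 = 1550.0 km^2

1550.0 km^2


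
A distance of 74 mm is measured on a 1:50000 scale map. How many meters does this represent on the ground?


ground = 74 mm * 50000 / 1000 = 3700.0 m

3700.0 m


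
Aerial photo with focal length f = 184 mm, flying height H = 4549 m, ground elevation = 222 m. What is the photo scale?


scale = f / (H - h) = 184 mm / 4327 m = 184 / 4327000 = 1:23516

1:23516


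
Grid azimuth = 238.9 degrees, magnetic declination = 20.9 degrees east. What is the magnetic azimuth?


magnetic azimuth = grid azimuth - declination (east +ve)
mag_az = 238.9 - 20.9 = 218.0 degrees

218.0 degrees


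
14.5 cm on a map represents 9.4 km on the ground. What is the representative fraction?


ground = 9.4 km = 940000 cm; RF denominator = ground / map = 940000 / 14.5 ≈ 64828; RF = 1:64828

1:64828


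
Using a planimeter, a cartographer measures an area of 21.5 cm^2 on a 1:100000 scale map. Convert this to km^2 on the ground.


ground_area = 21.5 * (100000/100)^2 = 21500000.0 m^2 = 21.5 km^2

21.5 km^2


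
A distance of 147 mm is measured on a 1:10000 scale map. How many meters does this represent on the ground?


ground = 147 mm * 10000 / 1000 = 1470.0 m

1470.0 m


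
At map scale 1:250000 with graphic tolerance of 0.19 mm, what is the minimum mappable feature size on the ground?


ground = 0.19 mm * 250000 / 1000 = 47.5 m

47.5 m


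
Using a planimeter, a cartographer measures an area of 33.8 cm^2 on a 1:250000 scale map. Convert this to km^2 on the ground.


ground_area = 33.8 * (250000/100)^2 = 211250000.0 m^2 = 211.25 km^2

211.25 km^2


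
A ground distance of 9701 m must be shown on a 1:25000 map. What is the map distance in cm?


map_cm = 9701 * 100 / 25000 = 38.804 cm ≈ 38.8 cm

38.8 cm


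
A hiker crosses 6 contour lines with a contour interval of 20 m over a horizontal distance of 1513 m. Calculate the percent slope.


elevation change = 6 * 20 = 120 m
slope = 120 / 1513 * 100 = 7.9%

7.9%


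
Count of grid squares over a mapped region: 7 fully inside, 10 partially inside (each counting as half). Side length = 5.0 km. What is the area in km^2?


effective squares = 7 + 10 * 0.5 = 12.0
area = 12.0 * 25.0 = 300.0 km^2

300.0 km^2


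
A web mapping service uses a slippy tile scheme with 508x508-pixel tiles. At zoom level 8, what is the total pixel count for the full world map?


tiles per axis = 2^8 = 256
total tiles = 256^2 = 65536
pixels per axis = 256 * 508 = 130048
total pixels = 130048^2 = 16912482304

16912482304 pixels


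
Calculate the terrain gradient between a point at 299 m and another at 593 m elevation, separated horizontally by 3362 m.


gradient = (593 - 299) / 3362 = 294 / 3362 = 0.0874

0.0874


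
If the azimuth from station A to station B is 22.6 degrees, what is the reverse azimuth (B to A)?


back azimuth = (22.6 + 180) mod 360 = 202.6 degrees

202.6 degrees


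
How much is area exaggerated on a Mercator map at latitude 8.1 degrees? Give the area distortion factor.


area_distortion = 1/cos^2(8.1) = 1.02

1.02


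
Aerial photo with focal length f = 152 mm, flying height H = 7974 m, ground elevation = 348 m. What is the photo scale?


scale = f / (H - h) = 152 mm / 7626 m = 152 / 7626000 = 1:50171

1:50171


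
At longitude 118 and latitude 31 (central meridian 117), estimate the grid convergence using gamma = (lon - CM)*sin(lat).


gamma = (118 - 117) * sin(31) = 1 * 0.515038 = 0.515 degrees

0.515 degrees


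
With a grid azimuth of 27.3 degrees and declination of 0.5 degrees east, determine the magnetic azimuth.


magnetic azimuth = grid azimuth - declination (east +ve)
mag_az = 27.3 - 0.5 = 26.8 degrees

26.8 degrees


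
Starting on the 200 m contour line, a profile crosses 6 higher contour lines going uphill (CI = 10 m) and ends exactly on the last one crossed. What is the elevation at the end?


elevation = 200 + 6 * 10 = 260 m

260 m


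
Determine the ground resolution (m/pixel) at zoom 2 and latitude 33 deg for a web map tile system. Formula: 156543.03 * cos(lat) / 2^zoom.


res = 156543.03 * cos(33) / 2^2 = 156543.03 * 0.83867057 / 4 = 32822.01 m/pixel

32822.01 m/pixel


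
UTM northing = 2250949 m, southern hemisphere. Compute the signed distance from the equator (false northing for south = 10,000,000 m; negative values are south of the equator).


For southern: actual = 2250949 - 10000000 = -7749051 m

-7749051 m


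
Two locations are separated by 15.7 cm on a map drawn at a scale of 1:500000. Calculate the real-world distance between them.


ground = 15.7 cm * 500000 / 100 = 78500.0 m = 78.5 km

78.5 km


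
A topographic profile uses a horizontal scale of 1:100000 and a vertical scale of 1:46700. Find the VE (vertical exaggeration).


VE = horizontal_scale / vertical_scale = 100000 / 46700 ≈ 2.1

2.1x


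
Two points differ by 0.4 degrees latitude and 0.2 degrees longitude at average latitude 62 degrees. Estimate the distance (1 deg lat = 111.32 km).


dlat_km = 0.4 * 111.32 = 44.528
dlon_km = 0.2 * 111.32 * cos(62) ≈ 10.452
dist = sqrt(44.528^2 + 10.452^2) ≈ 45.7 km

45.7 km


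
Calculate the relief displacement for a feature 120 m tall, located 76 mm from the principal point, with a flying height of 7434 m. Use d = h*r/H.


d = h * r / H = 120 * 76 / 7434 = 1.23 mm

1.23 mm


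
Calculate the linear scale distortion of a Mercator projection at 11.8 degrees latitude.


SF = 1 / cos(11.8) = 1 / 0.978867 = 1.022

1.022


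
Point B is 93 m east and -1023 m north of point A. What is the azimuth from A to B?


az = atan2(93, -1023) = 174.8 deg
adjusted to 0-360: 174.8 degrees

174.8 degrees


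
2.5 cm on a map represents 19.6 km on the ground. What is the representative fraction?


ground = 19.6 km = 1960000 cm; RF denominator = ground / map = 1960000 / 2.5 = 784000; RF = 1:784000

1:784000


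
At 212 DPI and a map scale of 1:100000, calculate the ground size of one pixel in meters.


pixel_cm = 2.54 / 212 ≈ 0.011981 cm
ground = pixel_cm * 100000 / 100 = 2.54 * 100000 / (212 * 100) = 254000 / 21200 ≈ 11.98 m

11.98 m


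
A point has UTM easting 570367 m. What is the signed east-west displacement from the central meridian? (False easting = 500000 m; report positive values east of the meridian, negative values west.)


displacement = 570367 - 500000 = 70367 m

70367 m


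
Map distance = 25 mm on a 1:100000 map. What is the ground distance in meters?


ground = 25 mm * 100000 / 1000 = 2500.0 m

2500.0 m


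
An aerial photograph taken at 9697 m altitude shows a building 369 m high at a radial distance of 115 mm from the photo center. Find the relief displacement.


d = h * r / H = 369 * 115 / 9697 = 4.38 mm

4.38 mm


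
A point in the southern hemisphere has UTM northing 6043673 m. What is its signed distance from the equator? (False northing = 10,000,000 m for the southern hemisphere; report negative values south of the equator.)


For southern: actual = 6043673 - 10000000 = -3956327 m

-3956327 m


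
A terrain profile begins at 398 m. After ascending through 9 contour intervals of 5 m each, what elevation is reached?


elevation = 398 + 9 * 5 = 443 m

443 m


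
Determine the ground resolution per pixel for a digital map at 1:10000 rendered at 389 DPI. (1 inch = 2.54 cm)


pixel_cm = 2.54 / 389 ≈ 0.00653 cm
ground = pixel_cm * 10000 / 100 = 2.54 * 10000 / (389 * 100) = 25400 / 38900 ≈ 0.65 m

0.65 m


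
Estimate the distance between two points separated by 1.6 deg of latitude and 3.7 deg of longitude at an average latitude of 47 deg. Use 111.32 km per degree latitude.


dlat_km = 1.6 * 111.32 = 178.112
dlon_km = 3.7 * 111.32 * cos(47) ≈ 280.904
dist = sqrt(178.112^2 + 280.904^2) ≈ 332.6 km

332.6 km


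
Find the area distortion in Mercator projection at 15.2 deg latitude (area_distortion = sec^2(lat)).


area_distortion = 1/cos^2(15.2) = 1.074

1.074


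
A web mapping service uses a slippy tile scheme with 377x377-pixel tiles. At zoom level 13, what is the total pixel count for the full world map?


tiles per axis = 2^13 = 8192
total tiles = 8192^2 = 67108864
pixels per axis = 8192 * 377 = 3088384
total pixels = 3088384^2 = 9538115731456

9538115731456 pixels


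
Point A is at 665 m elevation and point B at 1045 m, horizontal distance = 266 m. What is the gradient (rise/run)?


gradient = (1045 - 665) / 266 = 380 / 266 = 1.4286

1.4286


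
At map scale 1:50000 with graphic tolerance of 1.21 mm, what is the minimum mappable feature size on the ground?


ground = 1.21 mm * 50000 / 1000 = 60.5 m

60.5 m


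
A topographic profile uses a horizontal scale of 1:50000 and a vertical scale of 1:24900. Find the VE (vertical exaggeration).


VE = horizontal_scale / vertical_scale = 50000 / 24900 ≈ 2.0

2.0x


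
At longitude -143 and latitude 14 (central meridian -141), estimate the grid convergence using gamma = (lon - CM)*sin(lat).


gamma = (-143 - -141) * sin(14) = -2 * 0.241922 = -0.484 degrees

-0.484 degrees


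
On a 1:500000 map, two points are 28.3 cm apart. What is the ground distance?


ground = 28.3 cm * 500000 / 100 = 141500.0 m = 141.5 km

141.5 km


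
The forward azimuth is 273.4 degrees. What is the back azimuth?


back azimuth = (273.4 + 180) mod 360 = 93.4 degrees

93.4 degrees


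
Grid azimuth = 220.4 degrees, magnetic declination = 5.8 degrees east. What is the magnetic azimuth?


magnetic azimuth = grid azimuth - declination (east +ve)
mag_az = 220.4 - 5.8 = 214.6 degrees

214.6 degrees


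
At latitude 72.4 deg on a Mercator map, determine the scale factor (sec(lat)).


SF = 1 / cos(72.4) = 1 / 0.30237 = 3.307

3.307


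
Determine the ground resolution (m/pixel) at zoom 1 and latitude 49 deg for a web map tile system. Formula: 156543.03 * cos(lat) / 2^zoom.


res = 156543.03 * cos(49) / 2^1 = 156543.03 * 0.65605903 / 2 = 51350.73 m/pixel

51350.73 m/pixel


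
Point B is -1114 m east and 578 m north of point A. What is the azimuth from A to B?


az = atan2(-1114, 578) = -62.6 deg
adjusted to 0-360: 297.4 degrees

297.4 degrees


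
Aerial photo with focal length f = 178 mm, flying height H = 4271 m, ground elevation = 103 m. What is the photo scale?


scale = f / (H - h) = 178 mm / 4168 m = 178 / 4168000 = 1:23416

1:23416


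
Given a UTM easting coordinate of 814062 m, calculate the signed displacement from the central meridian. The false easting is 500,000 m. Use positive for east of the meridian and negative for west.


displacement = 814062 - 500000 = 314062 m

314062 m


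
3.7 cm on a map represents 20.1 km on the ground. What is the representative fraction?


ground = 20.1 km = 2010000 cm; RF denominator = ground / map = 2010000 / 3.7 ≈ 543243; RF = 1:543243

1:543243


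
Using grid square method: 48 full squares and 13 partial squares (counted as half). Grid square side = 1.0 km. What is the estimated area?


effective squares = 48 + 13 * 0.5 = 54.5
area = 54.5 * 1.0 = 54.5 km^2

54.5 km^2


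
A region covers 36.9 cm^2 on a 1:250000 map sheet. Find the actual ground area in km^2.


ground_area = 36.9 * (250000/100)^2 = 230625000.0 m^2 = 230.625 km^2

230.625 km^2


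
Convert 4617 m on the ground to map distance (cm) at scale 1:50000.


map_cm = 4617 * 100 / 50000 = 9.234 cm ≈ 9.23 cm

9.23 cm


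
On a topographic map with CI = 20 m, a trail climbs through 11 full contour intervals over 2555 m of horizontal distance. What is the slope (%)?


elevation change = 11 * 20 = 220 m
slope = 220 / 2555 * 100 = 8.6%

8.6%


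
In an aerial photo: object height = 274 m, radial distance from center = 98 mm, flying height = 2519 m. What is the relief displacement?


d = h * r / H = 274 * 98 / 2519 = 10.66 mm

10.66 mm


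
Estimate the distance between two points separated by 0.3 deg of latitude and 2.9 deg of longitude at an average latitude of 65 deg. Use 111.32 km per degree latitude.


dlat_km = 0.3 * 111.32 = 33.396
dlon_km = 2.9 * 111.32 * cos(65) ≈ 136.433
dist = sqrt(33.396^2 + 136.433^2) ≈ 140.5 km

140.5 km


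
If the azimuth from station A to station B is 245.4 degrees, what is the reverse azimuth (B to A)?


back azimuth = (245.4 + 180) mod 360 = 65.4 degrees

65.4 degrees


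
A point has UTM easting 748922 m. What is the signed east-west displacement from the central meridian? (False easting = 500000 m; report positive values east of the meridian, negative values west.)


displacement = 748922 - 500000 = 248922 m

248922 m


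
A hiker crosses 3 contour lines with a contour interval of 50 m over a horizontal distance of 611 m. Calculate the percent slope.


elevation change = 3 * 50 = 150 m
slope = 150 / 611 * 100 = 24.5%

24.5%


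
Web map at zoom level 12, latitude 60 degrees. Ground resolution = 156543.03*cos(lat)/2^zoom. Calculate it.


res = 156543.03 * cos(60) / 2^12 = 156543.03 * 0.5 / 4096 = 19.11 m/pixel

19.11 m/pixel


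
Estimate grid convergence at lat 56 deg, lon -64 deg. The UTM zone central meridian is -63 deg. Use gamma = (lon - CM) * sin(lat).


gamma = (-64 - -63) * sin(56) = -1 * 0.829038 = -0.829 degrees

-0.829 degrees


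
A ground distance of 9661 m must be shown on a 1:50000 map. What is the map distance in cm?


map_cm = 9661 * 100 / 50000 = 19.322 cm ≈ 19.32 cm

19.32 cm


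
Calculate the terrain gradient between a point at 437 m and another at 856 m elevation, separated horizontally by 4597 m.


gradient = (856 - 437) / 4597 = 419 / 4597 = 0.0911

0.0911


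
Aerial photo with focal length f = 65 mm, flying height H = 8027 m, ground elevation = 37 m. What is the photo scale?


scale = f / (H - h) = 65 mm / 7990 m = 65 / 7990000 = 1:122923

1:122923


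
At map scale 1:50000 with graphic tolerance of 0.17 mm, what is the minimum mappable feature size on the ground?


ground = 0.17 mm * 50000 / 1000 = 8.5 m

8.5 m


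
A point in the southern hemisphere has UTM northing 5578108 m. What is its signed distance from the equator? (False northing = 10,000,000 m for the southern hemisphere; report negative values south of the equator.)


For southern: actual = 5578108 - 10000000 = -4421892 m

-4421892 m


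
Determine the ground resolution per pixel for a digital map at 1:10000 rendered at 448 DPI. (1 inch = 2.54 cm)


pixel_cm = 2.54 / 448 ≈ 0.00567 cm
ground = pixel_cm * 10000 / 100 = 2.54 * 10000 / (448 * 100) = 25400 / 44800 ≈ 0.57 m

0.57 m


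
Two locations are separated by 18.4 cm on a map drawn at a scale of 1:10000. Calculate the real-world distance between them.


ground = 18.4 cm * 10000 / 100 = 1840.0 m = 1.84 km

1.84 km


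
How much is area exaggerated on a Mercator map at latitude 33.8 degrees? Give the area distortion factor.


area_distortion = 1/cos^2(33.8) = 1.448

1.448


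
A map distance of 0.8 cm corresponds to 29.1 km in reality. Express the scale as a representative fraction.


ground = 29.1 km = 2910000 cm; RF denominator = ground / map = 2910000 / 0.8 = 3637500; RF = 1:3637500

1:3637500
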